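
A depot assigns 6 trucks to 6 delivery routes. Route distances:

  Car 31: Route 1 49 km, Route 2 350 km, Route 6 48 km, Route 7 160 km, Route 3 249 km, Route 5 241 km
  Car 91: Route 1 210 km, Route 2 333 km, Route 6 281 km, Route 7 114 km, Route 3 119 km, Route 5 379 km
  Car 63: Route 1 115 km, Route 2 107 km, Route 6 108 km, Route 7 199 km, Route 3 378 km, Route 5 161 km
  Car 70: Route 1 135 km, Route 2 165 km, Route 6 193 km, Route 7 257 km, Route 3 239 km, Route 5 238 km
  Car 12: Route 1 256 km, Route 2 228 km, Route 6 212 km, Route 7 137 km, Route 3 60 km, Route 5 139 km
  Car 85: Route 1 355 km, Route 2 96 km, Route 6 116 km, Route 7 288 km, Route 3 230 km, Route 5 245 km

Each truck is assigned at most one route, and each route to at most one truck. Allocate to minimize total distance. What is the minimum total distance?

Minimum total: 614 km

Treat this as an assignment problem: match each truck to one route.
Optimal: Car 31→Route 6 (48 km), Car 91→Route 7 (114 km), Car 63→Route 5 (161 km), Car 70→Route 1 (135 km), Car 12→Route 3 (60 km), Car 85→Route 2 (96 km) — total 48+114+161+135+60+96 = 614 km.
Row-greedy (each truck in turn takes its cheapest remaining route) gives 709 km, worse by 95.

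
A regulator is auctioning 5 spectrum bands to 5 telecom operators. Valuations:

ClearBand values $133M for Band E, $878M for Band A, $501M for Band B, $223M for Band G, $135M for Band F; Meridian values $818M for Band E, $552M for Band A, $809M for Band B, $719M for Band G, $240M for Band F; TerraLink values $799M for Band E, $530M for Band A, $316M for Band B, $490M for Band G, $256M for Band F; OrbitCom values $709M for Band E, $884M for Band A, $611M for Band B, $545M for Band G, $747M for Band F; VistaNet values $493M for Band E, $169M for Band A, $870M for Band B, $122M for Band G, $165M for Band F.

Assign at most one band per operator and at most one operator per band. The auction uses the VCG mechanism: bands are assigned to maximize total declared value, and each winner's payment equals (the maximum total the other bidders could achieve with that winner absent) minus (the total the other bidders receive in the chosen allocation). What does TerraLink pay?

Efficient allocation: ClearBand→Band A ($878M), Meridian→Band G ($719M), TerraLink→Band E ($799M), OrbitCom→Band F ($747M), VistaNet→Band B ($870M); total welfare W = $4013M.
TerraLink receives Band E at value $799M, so the others get W − 799 = $3214M.
Without TerraLink: best allocation of the remaining 4 bidders over all 5 bands is ClearBand→Band A ($878M), Meridian→Band E ($818M), OrbitCom→Band F ($747M), VistaNet→Band B ($870M), total $3313M.
VCG payment = (others' best without TerraLink) − (others' welfare with TerraLink) = 3313 − 3214 = $99M.

TerraLink pays $99M.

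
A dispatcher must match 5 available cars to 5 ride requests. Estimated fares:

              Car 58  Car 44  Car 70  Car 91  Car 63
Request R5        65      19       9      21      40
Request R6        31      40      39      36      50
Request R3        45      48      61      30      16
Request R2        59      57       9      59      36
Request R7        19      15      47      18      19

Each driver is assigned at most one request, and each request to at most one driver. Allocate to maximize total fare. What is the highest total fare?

Optimal: Car 58→Request R5 ($65), Car 44→Request R3 ($48), Car 70→Request R7 ($47), Car 91→Request R2 ($59), Car 63→Request R6 ($50) — total 65+48+47+59+50 = $269.
Max-entry greedy (repeatedly take the single best remaining cell) gives $250, worse by 19.
Next-best assignment: Car 58→Request R5, Car 44→Request R2, Car 70→Request R3, Car 91→Request R7, Car 63→Request R6 = $251.
No other one-to-one assignment exceeds $269.

Max total: $269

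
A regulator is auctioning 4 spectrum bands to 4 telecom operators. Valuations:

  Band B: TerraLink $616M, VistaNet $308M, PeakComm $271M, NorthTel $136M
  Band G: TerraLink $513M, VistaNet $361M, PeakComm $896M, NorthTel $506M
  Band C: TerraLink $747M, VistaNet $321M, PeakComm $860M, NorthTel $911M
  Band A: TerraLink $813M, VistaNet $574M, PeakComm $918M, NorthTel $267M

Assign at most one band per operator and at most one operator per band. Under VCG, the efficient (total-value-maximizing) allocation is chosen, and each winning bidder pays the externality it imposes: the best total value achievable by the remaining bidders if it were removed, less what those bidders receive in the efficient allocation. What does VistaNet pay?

VistaNet pays $197M.

Efficient allocation: TerraLink→Band B ($616M), VistaNet→Band A ($574M), PeakComm→Band G ($896M), NorthTel→Band C ($911M); total welfare W = $2997M.
VistaNet receives Band A at value $574M, so the others get W − 574 = $2423M.
Without VistaNet: best allocation of the remaining 3 bidders over all 4 bands is TerraLink→Band A ($813M), PeakComm→Band G ($896M), NorthTel→Band C ($911M), total $2620M.
VCG payment = (others' best without VistaNet) − (others' welfare with VistaNet) = 2620 − 2423 = $197M.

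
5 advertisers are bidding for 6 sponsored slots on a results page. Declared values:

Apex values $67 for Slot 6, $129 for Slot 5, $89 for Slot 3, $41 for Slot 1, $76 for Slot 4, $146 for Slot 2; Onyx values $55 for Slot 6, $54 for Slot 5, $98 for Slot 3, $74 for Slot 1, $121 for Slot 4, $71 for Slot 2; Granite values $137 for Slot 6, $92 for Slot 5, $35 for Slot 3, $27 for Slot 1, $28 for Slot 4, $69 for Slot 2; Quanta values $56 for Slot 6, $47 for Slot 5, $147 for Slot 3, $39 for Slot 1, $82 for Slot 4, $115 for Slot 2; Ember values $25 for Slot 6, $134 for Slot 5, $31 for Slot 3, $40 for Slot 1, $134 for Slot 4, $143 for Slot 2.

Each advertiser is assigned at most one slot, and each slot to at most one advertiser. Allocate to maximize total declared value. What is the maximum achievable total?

Treat this as an assignment problem: match each advertiser to one slot.
Optimal: Apex→Slot 2 ($146), Onyx→Slot 4 ($121), Granite→Slot 6 ($137), Quanta→Slot 3 ($147), Ember→Slot 5 ($134) — total 146+121+137+147+134 = $685.
Column-greedy (each slot in turn goes to its best remaining advertiser) gives $568, worse by 117.

Max total: $685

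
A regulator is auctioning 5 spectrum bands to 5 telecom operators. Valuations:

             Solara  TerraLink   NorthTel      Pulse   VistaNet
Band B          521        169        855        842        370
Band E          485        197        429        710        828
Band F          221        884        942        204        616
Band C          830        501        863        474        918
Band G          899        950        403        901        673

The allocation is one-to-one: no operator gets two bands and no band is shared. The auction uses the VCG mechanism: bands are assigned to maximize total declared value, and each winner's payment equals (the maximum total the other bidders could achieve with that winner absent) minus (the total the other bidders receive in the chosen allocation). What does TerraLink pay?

Efficient allocation: Solara→Band C ($830M), TerraLink→Band G ($950M), NorthTel→Band F ($942M), Pulse→Band B ($842M), VistaNet→Band E ($828M); total welfare W = $4392M.
TerraLink receives Band G at value $950M, so the others get W − 950 = $3442M.
Without TerraLink: best allocation of the remaining 4 bidders over all 5 bands is Solara→Band G ($899M), NorthTel→Band F ($942M), Pulse→Band B ($842M), VistaNet→Band C ($918M), total $3601M.
VCG payment = (others' best without TerraLink) − (others' welfare with TerraLink) = 3601 − 3442 = $159M.

TerraLink pays $159M.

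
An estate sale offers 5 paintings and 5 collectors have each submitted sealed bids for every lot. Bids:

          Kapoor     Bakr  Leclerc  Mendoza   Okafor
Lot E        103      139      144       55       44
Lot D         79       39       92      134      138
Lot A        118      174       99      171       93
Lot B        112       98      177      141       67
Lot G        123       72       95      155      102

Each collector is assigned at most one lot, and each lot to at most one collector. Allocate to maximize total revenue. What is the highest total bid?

This is a one-to-one assignment (maximum-weight bipartite matching).
Optimal: Kapoor→Lot G ($123), Bakr→Lot E ($139), Leclerc→Lot B ($177), Mendoza→Lot A ($171), Okafor→Lot D ($138) — total 123+139+177+171+138 = $748.
Column-greedy (each lot in turn goes to its best remaining collector) gives $720, worse by 28.
Next-best assignment: Kapoor→Lot E, Bakr→Lot A, Leclerc→Lot B, Mendoza→Lot G, Okafor→Lot D = $747.
Checked against all permutations: $748 is optimal.

Maximum total: $748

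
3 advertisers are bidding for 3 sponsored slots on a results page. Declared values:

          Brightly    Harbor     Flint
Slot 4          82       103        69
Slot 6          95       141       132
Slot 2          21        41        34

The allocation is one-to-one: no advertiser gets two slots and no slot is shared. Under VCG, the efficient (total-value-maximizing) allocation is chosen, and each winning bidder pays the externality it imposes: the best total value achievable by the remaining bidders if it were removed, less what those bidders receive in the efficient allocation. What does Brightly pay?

Brightly pays $60.

Efficient allocation: Brightly→Slot 4 ($82), Harbor→Slot 6 ($141), Flint→Slot 2 ($34); total welfare W = $257.
Brightly receives Slot 4 at value $82, so the others get W − 82 = $175.
Without Brightly: best allocation of the remaining 2 bidders over all 3 slots is Harbor→Slot 4 ($103), Flint→Slot 6 ($132), total $235.
VCG payment = (others' best without Brightly) − (others' welfare with Brightly) = 235 − 175 = $60.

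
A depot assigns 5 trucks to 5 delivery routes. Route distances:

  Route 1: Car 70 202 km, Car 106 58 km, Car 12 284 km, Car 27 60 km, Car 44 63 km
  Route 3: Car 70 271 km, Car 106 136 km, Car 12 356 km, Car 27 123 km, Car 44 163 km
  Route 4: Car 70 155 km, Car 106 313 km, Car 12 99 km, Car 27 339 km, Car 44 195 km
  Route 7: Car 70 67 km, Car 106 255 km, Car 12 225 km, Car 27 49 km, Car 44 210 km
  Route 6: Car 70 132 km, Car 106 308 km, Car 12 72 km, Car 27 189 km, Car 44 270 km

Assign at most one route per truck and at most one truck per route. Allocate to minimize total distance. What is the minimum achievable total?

Min total: 475 km

Optimal: Car 70→Route 4 (155 km), Car 106→Route 3 (136 km), Car 12→Route 6 (72 km), Car 27→Route 7 (49 km), Car 44→Route 1 (63 km) — total 155+136+72+49+63 = 475 km.
Next-best assignment: Car 70→Route 6, Car 106→Route 3, Car 12→Route 4, Car 27→Route 7, Car 44→Route 1 = 479 km.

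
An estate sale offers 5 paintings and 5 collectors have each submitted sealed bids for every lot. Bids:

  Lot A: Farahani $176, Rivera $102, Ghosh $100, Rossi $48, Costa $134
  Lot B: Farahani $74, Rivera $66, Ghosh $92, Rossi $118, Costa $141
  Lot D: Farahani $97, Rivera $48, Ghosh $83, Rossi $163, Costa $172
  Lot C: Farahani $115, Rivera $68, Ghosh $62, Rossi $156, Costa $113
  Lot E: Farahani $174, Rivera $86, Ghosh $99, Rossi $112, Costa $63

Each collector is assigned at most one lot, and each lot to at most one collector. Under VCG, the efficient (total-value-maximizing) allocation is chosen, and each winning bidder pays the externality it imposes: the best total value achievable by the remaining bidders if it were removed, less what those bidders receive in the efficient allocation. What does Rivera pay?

Efficient allocation: Farahani→Lot E ($174), Rivera→Lot A ($102), Ghosh→Lot B ($92), Rossi→Lot C ($156), Costa→Lot D ($172); total welfare W = $696.
Rivera receives Lot A at value $102, so the others get W − 102 = $594.
Without Rivera: best allocation of the remaining 4 bidders over all 5 lots is Farahani→Lot A ($176), Ghosh→Lot E ($99), Rossi→Lot C ($156), Costa→Lot D ($172), total $603.
VCG payment = (others' best without Rivera) − (others' welfare with Rivera) = 603 − 594 = $9.

Rivera pays $9.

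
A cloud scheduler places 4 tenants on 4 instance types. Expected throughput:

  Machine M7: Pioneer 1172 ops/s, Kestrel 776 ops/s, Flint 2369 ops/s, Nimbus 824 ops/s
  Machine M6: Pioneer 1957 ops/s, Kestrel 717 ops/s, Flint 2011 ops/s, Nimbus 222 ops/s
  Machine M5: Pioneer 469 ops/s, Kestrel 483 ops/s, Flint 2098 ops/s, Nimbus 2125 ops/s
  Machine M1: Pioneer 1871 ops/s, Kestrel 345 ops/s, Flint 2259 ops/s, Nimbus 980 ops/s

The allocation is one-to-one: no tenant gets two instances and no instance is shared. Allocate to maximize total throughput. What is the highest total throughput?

Optimal: Pioneer→Machine M6 (1957 ops/s), Kestrel→Machine M7 (776 ops/s), Flint→Machine M1 (2259 ops/s), Nimbus→Machine M5 (2125 ops/s) — total 1957+776+2259+2125 = 7117 ops/s.
Max-entry greedy (repeatedly take the single best remaining cell) gives 6796 ops/s, worse by 321.
Swapping Kestrel↔Flint (Kestrel→Machine M1 345 ops/s, Flint→Machine M7 2369 ops/s) loses 321.

Maximum total: 7117 ops/s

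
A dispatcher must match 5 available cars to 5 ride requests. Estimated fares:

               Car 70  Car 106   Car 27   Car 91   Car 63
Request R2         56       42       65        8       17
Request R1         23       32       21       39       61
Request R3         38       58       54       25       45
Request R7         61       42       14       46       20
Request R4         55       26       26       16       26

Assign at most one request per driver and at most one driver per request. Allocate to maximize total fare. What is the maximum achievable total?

Optimal: Car 70→Request R4 ($55), Car 106→Request R3 ($58), Car 27→Request R2 ($65), Car 91→Request R7 ($46), Car 63→Request R1 ($61) — total 55+58+65+46+61 = $285.
Every other assignment is strictly worse.

Max total: $285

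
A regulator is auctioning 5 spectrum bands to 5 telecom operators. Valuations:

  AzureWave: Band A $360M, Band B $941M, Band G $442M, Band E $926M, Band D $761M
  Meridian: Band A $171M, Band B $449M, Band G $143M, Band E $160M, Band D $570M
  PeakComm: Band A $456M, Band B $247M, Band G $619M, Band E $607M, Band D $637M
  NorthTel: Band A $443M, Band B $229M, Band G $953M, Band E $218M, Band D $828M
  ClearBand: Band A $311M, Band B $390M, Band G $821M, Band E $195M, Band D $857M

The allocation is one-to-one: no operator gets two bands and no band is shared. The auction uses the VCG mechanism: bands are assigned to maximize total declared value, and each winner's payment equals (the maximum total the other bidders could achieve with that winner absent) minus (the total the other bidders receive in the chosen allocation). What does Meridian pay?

Meridian pays $166M.

Efficient allocation: AzureWave→Band E ($926M), Meridian→Band B ($449M), PeakComm→Band A ($456M), NorthTel→Band G ($953M), ClearBand→Band D ($857M); total welfare W = $3641M.
Meridian receives Band B at value $449M, so the others get W − 449 = $3192M.
Without Meridian: best allocation of the remaining 4 bidders over all 5 bands is AzureWave→Band B ($941M), PeakComm→Band E ($607M), NorthTel→Band G ($953M), ClearBand→Band D ($857M), total $3358M.
VCG payment = (others' best without Meridian) − (others' welfare with Meridian) = 3358 − 3192 = $166M.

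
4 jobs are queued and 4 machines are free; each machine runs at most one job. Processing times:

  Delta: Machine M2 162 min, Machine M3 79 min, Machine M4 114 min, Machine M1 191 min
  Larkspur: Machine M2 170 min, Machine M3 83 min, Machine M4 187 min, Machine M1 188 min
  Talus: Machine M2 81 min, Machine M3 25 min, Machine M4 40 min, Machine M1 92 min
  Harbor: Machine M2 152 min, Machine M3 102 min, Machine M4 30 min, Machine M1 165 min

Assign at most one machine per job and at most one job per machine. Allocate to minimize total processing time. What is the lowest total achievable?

Optimal: Delta→Machine M2 (162 min), Larkspur→Machine M3 (83 min), Talus→Machine M1 (92 min), Harbor→Machine M4 (30 min) — total 162+83+92+30 = 367 min.
Row-greedy (each job in turn takes its cheapest remaining machine) gives 454 min, worse by 87.
Next-best assignment: Delta→Machine M3, Larkspur→Machine M2, Talus→Machine M1, Harbor→Machine M4 = 371 min.
Checked against all permutations: 367 min is optimal.

Min total: 367 min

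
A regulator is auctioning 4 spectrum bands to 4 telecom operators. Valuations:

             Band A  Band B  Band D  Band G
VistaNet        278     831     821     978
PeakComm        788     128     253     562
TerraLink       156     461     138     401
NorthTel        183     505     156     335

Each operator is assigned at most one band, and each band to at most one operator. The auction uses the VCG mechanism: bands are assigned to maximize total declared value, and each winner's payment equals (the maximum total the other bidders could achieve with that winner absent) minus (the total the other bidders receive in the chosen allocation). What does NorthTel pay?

NorthTel pays $217M.

Efficient allocation: VistaNet→Band D ($821M), PeakComm→Band A ($788M), TerraLink→Band G ($401M), NorthTel→Band B ($505M); total welfare W = $2515M.
NorthTel receives Band B at value $505M, so the others get W − 505 = $2010M.
Without NorthTel: best allocation of the remaining 3 bidders over all 4 bands is VistaNet→Band G ($978M), PeakComm→Band A ($788M), TerraLink→Band B ($461M), total $2227M.
VCG payment = (others' best without NorthTel) − (others' welfare with NorthTel) = 2227 − 2010 = $217M.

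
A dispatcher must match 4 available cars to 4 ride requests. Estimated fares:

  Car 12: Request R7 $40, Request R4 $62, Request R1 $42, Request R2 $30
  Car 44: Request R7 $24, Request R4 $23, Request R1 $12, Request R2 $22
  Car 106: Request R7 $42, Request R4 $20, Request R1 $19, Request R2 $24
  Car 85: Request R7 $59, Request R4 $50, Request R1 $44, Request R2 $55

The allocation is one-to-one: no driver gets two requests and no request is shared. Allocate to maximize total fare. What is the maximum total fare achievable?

Max total: $171

Treat this as an assignment problem: match each driver to one request.
Optimal: Car 12→Request R4 ($62), Car 44→Request R1 ($12), Car 106→Request R7 ($42), Car 85→Request R2 ($55) — total 62+12+42+55 = $171.
Row-greedy (each driver in turn takes its best remaining request) gives $154, worse by 17.
Next-best assignment: Car 12→Request R4, Car 44→Request R2, Car 106→Request R7, Car 85→Request R1 = $170.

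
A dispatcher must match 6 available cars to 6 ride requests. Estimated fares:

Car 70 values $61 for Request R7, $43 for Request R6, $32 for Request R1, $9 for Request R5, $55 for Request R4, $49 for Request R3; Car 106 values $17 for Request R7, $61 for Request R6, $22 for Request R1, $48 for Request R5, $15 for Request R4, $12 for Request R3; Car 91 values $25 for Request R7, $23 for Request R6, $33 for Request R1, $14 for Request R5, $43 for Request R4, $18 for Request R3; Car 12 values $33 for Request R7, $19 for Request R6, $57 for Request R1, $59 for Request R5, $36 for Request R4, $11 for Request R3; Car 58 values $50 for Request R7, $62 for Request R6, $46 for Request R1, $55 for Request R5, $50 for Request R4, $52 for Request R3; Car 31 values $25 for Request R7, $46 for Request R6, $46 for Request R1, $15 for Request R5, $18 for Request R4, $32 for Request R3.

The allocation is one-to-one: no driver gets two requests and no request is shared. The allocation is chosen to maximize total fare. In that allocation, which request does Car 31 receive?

Optimal: Car 70→Request R7 ($61), Car 106→Request R6 ($61), Car 91→Request R4 ($43), Car 12→Request R5 ($59), Car 58→Request R3 ($52), Car 31→Request R1 ($46) — total 61+61+43+59+52+46 = $322.
Max-entry greedy (repeatedly take the single best remaining cell) gives $283, worse by 39.
Next-best assignment: Car 70→Request R7, Car 106→Request R6, Car 91→Request R4, Car 12→Request R1, Car 58→Request R5, Car 31→Request R3 = $309.
Car 31's own top request is Request R6 ($46), but forcing Car 31→Request R6 and reassigning the rest optimally gives only $307 — worse by 15.

Car 31 receives Request R1.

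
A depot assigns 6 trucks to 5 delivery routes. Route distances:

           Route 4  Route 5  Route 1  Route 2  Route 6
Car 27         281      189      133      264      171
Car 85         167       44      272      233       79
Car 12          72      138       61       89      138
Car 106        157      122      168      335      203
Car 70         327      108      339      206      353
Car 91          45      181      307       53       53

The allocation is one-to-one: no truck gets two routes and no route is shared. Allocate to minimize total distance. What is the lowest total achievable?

Treat this as an assignment problem: match each truck to one route.
Optimal: Car 12→Route 4 (72 km), Car 70→Route 5 (108 km), Car 27→Route 1 (133 km), Car 91→Route 2 (53 km), Car 85→Route 6 (79 km) — total 72+108+133+53+79 = 445 km.
Column-greedy (each route in turn goes to its cheapest remaining truck) gives 527 km, worse by 82.

Min total: 445 km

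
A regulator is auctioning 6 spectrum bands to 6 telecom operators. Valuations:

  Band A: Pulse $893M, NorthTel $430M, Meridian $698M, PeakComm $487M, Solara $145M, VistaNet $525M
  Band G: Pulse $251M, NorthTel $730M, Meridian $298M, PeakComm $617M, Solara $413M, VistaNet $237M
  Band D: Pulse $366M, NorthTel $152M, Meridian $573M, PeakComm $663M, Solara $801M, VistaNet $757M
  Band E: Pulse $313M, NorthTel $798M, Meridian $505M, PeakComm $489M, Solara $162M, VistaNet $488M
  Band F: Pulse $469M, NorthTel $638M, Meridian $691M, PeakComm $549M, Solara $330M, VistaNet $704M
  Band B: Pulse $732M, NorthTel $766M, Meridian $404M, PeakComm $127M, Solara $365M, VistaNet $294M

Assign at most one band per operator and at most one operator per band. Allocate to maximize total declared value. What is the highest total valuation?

Max total: $4350M

Optimal: Pulse→Band B ($732M), NorthTel→Band E ($798M), Meridian→Band A ($698M), PeakComm→Band G ($617M), Solara→Band D ($801M), VistaNet→Band F ($704M) — total 732+798+698+617+801+704 = $4350M.
Row-greedy (each operator in turn takes its best remaining band) gives $3752M, worse by 598.
Checked against all permutations: $4350M is optimal.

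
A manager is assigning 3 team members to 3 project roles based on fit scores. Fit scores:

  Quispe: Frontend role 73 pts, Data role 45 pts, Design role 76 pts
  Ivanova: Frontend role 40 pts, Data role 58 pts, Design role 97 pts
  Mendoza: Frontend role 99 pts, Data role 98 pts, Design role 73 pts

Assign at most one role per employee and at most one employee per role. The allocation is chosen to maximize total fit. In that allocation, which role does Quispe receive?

Quispe receives Frontend role.

This is the linear assignment problem.
Optimal: Quispe→Frontend role (73 pts), Ivanova→Design role (97 pts), Mendoza→Data role (98 pts) — total 73+97+98 = 268 pts.
Max-entry greedy (repeatedly take the single best remaining cell) gives 241 pts, worse by 27.
Swapping Ivanova↔Mendoza (Ivanova→Data role 58 pts, Mendoza→Design role 73 pts) loses 64.
Checked against all permutations: 268 pts is optimal.
Quispe's own top role is Design role (76 pts), but forcing Quispe→Design role and reassigning the rest optimally gives only 233 pts — worse by 35.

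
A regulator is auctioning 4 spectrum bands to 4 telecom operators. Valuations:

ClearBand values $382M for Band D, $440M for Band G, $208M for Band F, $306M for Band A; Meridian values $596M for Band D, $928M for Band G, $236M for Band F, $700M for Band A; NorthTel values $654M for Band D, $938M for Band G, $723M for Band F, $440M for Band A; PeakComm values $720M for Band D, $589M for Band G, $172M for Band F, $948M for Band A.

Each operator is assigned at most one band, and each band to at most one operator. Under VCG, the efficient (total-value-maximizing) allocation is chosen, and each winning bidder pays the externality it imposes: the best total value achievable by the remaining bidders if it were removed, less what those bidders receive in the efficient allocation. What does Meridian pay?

Meridian pays $215M.

Efficient allocation: ClearBand→Band D ($382M), Meridian→Band G ($928M), NorthTel→Band F ($723M), PeakComm→Band A ($948M); total welfare W = $2981M.
Meridian receives Band G at value $928M, so the others get W − 928 = $2053M.
Without Meridian: best allocation of the remaining 3 bidders over all 4 bands is ClearBand→Band D ($382M), NorthTel→Band G ($938M), PeakComm→Band A ($948M), total $2268M.
VCG payment = (others' best without Meridian) − (others' welfare with Meridian) = 2268 − 2053 = $215M.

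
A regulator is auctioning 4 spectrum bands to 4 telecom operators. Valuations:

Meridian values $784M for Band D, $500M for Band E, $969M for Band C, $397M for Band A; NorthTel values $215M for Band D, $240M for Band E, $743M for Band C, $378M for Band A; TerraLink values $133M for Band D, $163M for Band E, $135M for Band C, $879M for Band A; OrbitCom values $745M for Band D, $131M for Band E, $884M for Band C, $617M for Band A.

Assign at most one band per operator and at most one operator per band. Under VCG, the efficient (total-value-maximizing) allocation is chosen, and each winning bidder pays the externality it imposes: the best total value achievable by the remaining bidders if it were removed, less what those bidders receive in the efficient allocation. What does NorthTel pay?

Efficient allocation: Meridian→Band E ($500M), NorthTel→Band C ($743M), TerraLink→Band A ($879M), OrbitCom→Band D ($745M); total welfare W = $2867M.
NorthTel receives Band C at value $743M, so the others get W − 743 = $2124M.
Without NorthTel: best allocation of the remaining 3 bidders over all 4 bands is Meridian→Band C ($969M), TerraLink→Band A ($879M), OrbitCom→Band D ($745M), total $2593M.
VCG payment = (others' best without NorthTel) − (others' welfare with NorthTel) = 2593 − 2124 = $469M.

NorthTel pays $469M.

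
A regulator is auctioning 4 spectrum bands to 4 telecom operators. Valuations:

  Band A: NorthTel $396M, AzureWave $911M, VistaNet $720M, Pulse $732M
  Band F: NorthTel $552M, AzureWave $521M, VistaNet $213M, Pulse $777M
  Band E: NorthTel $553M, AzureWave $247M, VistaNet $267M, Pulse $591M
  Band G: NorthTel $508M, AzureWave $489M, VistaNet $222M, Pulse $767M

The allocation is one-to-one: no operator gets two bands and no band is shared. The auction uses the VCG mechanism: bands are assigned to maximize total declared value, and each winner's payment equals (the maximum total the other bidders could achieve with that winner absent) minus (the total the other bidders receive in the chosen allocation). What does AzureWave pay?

AzureWave pays $10M.

Efficient allocation: NorthTel→Band E ($553M), AzureWave→Band F ($521M), VistaNet→Band A ($720M), Pulse→Band G ($767M); total welfare W = $2561M.
AzureWave receives Band F at value $521M, so the others get W − 521 = $2040M.
Without AzureWave: best allocation of the remaining 3 bidders over all 4 bands is NorthTel→Band E ($553M), VistaNet→Band A ($720M), Pulse→Band F ($777M), total $2050M.
VCG payment = (others' best without AzureWave) − (others' welfare with AzureWave) = 2050 − 2040 = $10M.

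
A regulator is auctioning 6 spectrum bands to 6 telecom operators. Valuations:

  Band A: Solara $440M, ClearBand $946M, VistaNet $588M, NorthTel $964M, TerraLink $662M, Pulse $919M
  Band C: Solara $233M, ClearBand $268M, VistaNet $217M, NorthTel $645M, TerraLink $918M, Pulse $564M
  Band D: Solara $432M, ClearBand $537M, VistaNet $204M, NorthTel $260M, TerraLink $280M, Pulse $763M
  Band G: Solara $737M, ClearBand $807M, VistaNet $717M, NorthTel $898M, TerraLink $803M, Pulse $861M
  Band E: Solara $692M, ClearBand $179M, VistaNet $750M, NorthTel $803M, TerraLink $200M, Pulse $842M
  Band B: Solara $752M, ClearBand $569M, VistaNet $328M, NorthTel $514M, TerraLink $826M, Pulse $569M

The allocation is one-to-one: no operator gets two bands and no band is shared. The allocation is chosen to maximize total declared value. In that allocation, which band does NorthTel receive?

NorthTel receives Band G.

Optimal: Solara→Band B ($752M), ClearBand→Band A ($946M), VistaNet→Band E ($750M), NorthTel→Band G ($898M), TerraLink→Band C ($918M), Pulse→Band D ($763M) — total 752+946+750+898+918+763 = $5027M.
Max-entry greedy (repeatedly take the single best remaining cell) gives $4782M, worse by 245.
Swapping NorthTel↔Pulse (NorthTel→Band D $260M, Pulse→Band G $861M) loses 540.
NorthTel's own top band is Band A ($964M), but forcing NorthTel→Band A and reassigning the rest optimally gives only $4954M — worse by 73.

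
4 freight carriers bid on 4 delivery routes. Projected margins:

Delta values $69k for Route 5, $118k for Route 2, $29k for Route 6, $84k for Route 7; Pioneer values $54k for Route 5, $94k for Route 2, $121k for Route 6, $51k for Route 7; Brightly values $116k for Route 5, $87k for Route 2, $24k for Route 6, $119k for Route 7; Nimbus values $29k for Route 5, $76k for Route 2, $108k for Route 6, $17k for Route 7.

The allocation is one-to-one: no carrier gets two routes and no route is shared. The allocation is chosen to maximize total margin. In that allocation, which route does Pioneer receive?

This is the linear assignment problem.
Optimal: Delta→Route 7 ($84k), Pioneer→Route 2 ($94k), Brightly→Route 5 ($116k), Nimbus→Route 6 ($108k) — total 84+94+116+108 = $402k.
Column-greedy (each route in turn goes to its best remaining carrier) gives $372k, worse by 30.
Next-best assignment: Delta→Route 2, Pioneer→Route 5, Brightly→Route 7, Nimbus→Route 6 = $399k.
Swapping Nimbus↔Pioneer (Nimbus→Route 2 $76k, Pioneer→Route 6 $121k) loses 5.
Pioneer's own top route is Route 6 ($121k), but forcing Pioneer→Route 6 and reassigning the rest optimally gives only $397k — worse by 5.

Pioneer receives Route 2.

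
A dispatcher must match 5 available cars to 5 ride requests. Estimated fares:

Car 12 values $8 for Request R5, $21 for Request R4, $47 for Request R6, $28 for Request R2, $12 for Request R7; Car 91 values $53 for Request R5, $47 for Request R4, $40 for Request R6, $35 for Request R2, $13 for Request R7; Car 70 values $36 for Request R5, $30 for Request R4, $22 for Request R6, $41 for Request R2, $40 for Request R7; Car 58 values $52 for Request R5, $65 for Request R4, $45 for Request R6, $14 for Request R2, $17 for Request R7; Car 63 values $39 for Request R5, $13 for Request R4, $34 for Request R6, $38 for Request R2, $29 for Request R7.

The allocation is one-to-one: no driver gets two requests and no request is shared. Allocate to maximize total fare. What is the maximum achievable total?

Maximum total: $243

Treat this as an assignment problem: match each driver to one request.
Optimal: Car 12→Request R6 ($47), Car 91→Request R5 ($53), Car 70→Request R7 ($40), Car 58→Request R4 ($65), Car 63→Request R2 ($38) — total 47+53+40+65+38 = $243.
Column-greedy (each request in turn goes to its best remaining driver) gives $235, worse by 8.
Swapping Car 91↔Car 58 (Car 91→Request R4 $47, Car 58→Request R5 $52) loses 19.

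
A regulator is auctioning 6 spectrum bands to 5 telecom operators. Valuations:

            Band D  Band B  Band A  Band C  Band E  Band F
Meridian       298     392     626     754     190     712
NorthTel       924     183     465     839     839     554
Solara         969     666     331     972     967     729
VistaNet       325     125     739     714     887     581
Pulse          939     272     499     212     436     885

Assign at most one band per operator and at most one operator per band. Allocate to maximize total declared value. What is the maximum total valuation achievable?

Optimal: Meridian→Band A ($626M), NorthTel→Band D ($924M), Solara→Band C ($972M), VistaNet→Band E ($887M), Pulse→Band F ($885M) — total 626+924+972+887+885 = $4294M.
Next-best assignment: Meridian→Band C, NorthTel→Band D, Solara→Band E, VistaNet→Band A, Pulse→Band F = $4269M.

Max total: $4294M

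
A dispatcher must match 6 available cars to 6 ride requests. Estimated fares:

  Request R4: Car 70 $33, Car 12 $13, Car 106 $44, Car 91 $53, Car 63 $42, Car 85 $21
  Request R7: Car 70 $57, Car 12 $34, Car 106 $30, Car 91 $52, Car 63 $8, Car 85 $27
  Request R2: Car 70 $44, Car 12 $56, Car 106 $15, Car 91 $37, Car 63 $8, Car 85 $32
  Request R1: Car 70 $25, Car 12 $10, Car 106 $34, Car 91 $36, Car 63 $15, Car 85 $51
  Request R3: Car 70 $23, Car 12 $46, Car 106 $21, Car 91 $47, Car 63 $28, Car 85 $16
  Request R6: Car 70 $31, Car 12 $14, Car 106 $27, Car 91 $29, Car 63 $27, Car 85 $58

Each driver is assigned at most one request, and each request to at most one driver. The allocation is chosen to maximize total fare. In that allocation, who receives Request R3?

Car 91 receives Request R3.

This is the linear assignment problem.
Optimal: Car 70→Request R7 ($57), Car 12→Request R2 ($56), Car 106→Request R1 ($34), Car 91→Request R3 ($47), Car 63→Request R4 ($42), Car 85→Request R6 ($58) — total 57+56+34+47+42+58 = $294.
Next-best assignment: Car 70→Request R7, Car 12→Request R2, Car 106→Request R1, Car 91→Request R4, Car 63→Request R3, Car 85→Request R6 = $286.
No other one-to-one assignment exceeds $294.
Car 91's own top request is Request R4 ($53), but forcing Car 91→Request R4 and reassigning the rest optimally gives only $286 — worse by 8.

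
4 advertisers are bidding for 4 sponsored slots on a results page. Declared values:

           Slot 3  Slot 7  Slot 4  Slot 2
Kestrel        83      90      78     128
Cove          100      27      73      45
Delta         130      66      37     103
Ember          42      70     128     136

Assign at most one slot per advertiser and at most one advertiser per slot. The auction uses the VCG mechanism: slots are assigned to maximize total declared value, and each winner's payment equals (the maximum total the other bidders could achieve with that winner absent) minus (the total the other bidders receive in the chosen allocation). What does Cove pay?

Efficient allocation: Kestrel→Slot 7 ($90), Cove→Slot 4 ($73), Delta→Slot 3 ($130), Ember→Slot 2 ($136); total welfare W = $429.
Cove receives Slot 4 at value $73, so the others get W − 73 = $356.
Without Cove: best allocation of the remaining 3 bidders over all 4 slots is Kestrel→Slot 2 ($128), Delta→Slot 3 ($130), Ember→Slot 4 ($128), total $386.
VCG payment = (others' best without Cove) − (others' welfare with Cove) = 386 − 356 = $30.

Cove pays $30.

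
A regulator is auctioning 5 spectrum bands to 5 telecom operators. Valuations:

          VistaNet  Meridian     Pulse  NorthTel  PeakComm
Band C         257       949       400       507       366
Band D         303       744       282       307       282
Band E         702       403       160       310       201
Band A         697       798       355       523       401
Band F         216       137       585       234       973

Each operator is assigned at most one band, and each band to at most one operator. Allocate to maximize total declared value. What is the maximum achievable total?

Max total: $3429M

This is the linear assignment problem.
Optimal: VistaNet→Band E ($702M), Meridian→Band C ($949M), Pulse→Band D ($282M), NorthTel→Band A ($523M), PeakComm→Band F ($973M) — total 702+949+282+523+973 = $3429M.
Next-best assignment: VistaNet→Band E, Meridian→Band D, Pulse→Band C, NorthTel→Band A, PeakComm→Band F = $3342M.
Checked against all permutations: $3429M is optimal.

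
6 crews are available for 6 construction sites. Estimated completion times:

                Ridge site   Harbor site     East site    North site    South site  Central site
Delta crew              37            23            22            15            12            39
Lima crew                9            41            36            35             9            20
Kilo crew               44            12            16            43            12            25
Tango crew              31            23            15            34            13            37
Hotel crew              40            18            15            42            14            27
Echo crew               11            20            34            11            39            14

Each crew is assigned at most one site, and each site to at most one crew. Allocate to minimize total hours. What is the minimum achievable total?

Optimal: Delta crew→North site (15 hours), Lima crew→Ridge site (9 hours), Kilo crew→Harbor site (12 hours), Tango crew→South site (13 hours), Hotel crew→East site (15 hours), Echo crew→Central site (14 hours) — total 15+9+12+13+15+14 = 78 hours.
Row-greedy (each crew in turn takes its cheapest remaining site) gives 86 hours, worse by 8.

Minimum total: 78 hours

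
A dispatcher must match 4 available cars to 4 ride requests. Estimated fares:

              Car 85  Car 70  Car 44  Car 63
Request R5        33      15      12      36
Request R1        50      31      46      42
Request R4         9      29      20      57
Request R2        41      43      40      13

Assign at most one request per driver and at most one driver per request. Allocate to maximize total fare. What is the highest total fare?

Maximum total: $179

Optimal: Car 85→Request R5 ($33), Car 70→Request R2 ($43), Car 44→Request R1 ($46), Car 63→Request R4 ($57) — total 33+43+46+57 = $179.
Column-greedy (each request in turn goes to its best remaining driver) gives $155, worse by 24.
Next-best assignment: Car 85→Request R1, Car 70→Request R5, Car 44→Request R2, Car 63→Request R4 = $162.
Checked against all permutations: $179 is optimal.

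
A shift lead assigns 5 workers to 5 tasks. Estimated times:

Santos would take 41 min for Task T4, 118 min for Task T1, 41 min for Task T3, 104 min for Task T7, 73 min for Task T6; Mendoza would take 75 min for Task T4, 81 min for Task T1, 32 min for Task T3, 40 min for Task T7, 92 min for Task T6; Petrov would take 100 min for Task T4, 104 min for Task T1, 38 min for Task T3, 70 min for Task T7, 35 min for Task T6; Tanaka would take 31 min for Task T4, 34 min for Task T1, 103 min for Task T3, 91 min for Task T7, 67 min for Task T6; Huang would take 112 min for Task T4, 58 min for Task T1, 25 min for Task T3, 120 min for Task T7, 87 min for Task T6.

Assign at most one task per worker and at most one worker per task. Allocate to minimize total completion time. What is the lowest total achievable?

Minimum total: 175 min

Optimal: Santos→Task T4 (41 min), Mendoza→Task T7 (40 min), Petrov→Task T6 (35 min), Tanaka→Task T1 (34 min), Huang→Task T3 (25 min) — total 41+40+35+34+25 = 175 min.
Row-greedy (each worker in turn takes its cheapest remaining task) gives 262 min, worse by 87.
Next-best assignment: Santos→Task T3, Mendoza→Task T7, Petrov→Task T6, Tanaka→Task T4, Huang→Task T1 = 205 min.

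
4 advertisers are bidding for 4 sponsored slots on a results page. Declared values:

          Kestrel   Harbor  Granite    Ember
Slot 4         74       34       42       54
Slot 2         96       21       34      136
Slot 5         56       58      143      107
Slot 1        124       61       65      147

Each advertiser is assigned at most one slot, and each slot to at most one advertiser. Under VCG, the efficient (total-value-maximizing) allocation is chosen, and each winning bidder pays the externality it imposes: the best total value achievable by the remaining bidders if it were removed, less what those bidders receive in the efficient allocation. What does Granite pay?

Granite pays $24.

Efficient allocation: Kestrel→Slot 1 ($124), Harbor→Slot 4 ($34), Granite→Slot 5 ($143), Ember→Slot 2 ($136); total welfare W = $437.
Granite receives Slot 5 at value $143, so the others get W − 143 = $294.
Without Granite: best allocation of the remaining 3 bidders over all 4 slots is Kestrel→Slot 1 ($124), Harbor→Slot 5 ($58), Ember→Slot 2 ($136), total $318.
VCG payment = (others' best without Granite) − (others' welfare with Granite) = 318 − 294 = $24.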